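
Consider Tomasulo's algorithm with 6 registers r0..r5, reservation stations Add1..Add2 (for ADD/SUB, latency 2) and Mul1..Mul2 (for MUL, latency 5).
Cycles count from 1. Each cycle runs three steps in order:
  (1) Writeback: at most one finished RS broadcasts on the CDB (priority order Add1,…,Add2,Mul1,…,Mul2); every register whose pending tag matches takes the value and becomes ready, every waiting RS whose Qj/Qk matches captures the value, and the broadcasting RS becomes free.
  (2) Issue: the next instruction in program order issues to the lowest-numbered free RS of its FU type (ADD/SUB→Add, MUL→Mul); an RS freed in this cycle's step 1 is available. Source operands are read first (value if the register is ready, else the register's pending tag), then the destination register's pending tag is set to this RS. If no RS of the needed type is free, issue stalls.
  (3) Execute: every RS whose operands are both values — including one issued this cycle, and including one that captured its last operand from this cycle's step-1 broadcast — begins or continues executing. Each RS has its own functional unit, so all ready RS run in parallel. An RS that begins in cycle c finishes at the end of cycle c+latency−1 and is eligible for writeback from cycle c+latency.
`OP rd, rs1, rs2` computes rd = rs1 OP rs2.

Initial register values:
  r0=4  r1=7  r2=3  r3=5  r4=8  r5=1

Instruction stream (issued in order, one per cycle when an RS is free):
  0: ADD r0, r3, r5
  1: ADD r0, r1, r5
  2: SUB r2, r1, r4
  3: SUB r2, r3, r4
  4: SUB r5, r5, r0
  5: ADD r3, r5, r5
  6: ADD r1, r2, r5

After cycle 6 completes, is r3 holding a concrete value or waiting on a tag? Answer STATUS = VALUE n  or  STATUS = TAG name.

c1: issue ADD r0<-Add1 | r0:Add1,r1:7,r2:3,r3:5,r4:8,r5:1
c2: issue ADD r0<-Add2 | r0:Add2,r1:7,r2:3,r3:5,r4:8,r5:1
c3: CDB Add1=6; issue SUB r2<-Add1 | r0:Add2,r1:7,r2:Add1,r3:5,r4:8,r5:1
c4: CDB Add2=8; issue SUB r2<-Add2 | r0:8,r1:7,r2:Add2,r3:5,r4:8,r5:1
c5: CDB Add1=-1; issue SUB r5<-Add1 | r0:8,r1:7,r2:Add2,r3:5,r4:8,r5:Add1
c6: CDB Add2=-3; issue ADD r3<-Add2 | r0:8,r1:7,r2:-3,r3:Add2,r4:8,r5:Add1

STATUS = TAG Add2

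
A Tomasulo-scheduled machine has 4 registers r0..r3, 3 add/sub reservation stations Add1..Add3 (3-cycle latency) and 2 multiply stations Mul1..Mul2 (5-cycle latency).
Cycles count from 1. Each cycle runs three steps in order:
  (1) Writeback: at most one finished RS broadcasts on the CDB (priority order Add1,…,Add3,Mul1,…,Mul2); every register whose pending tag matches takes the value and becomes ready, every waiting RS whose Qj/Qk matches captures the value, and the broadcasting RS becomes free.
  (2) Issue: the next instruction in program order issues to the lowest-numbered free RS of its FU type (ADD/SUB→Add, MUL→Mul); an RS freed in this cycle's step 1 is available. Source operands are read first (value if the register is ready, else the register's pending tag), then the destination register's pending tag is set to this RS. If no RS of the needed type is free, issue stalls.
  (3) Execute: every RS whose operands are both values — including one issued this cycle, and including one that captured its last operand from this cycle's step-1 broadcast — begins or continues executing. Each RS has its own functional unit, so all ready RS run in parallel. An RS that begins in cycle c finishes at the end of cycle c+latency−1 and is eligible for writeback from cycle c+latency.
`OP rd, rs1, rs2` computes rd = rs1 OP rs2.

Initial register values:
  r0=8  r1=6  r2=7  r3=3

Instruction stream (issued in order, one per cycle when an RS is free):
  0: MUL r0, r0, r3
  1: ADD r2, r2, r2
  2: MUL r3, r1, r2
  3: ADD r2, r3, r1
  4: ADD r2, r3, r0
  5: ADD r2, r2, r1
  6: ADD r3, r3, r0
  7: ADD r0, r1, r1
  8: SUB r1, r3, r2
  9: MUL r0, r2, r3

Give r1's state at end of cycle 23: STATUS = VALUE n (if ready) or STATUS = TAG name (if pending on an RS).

cycle 1: issue MUL r0<-Mul1 // r0:Mul1,r1:6,r2:7,r3:3
cycle 2: issue ADD r2<-Add1 // r0:Mul1,r1:6,r2:Add1,r3:3
cycle 3: issue MUL r3<-Mul2 // r0:Mul1,r1:6,r2:Add1,r3:Mul2
cycle 4: issue ADD r2<-Add2 // r0:Mul1,r1:6,r2:Add2,r3:Mul2
cycle 5: CDB Add1=14; issue ADD r2<-Add1 // r0:Mul1,r1:6,r2:Add1,r3:Mul2
cycle 6: CDB Mul1=24; issue ADD r2<-Add3 // r0:24,r1:6,r2:Add3,r3:Mul2
cycle 7: stall // r0:24,r1:6,r2:Add3,r3:Mul2
cycle 8: stall // r0:24,r1:6,r2:Add3,r3:Mul2
cycle 9: stall // r0:24,r1:6,r2:Add3,r3:Mul2
cycle 10: CDB Mul2=84; stall // r0:24,r1:6,r2:Add3,r3:84
cycle 11: stall // r0:24,r1:6,r2:Add3,r3:84
cycle 12: stall // r0:24,r1:6,r2:Add3,r3:84
cycle 13: CDB Add1=108; issue ADD r3<-Add1 // r0:24,r1:6,r2:Add3,r3:Add1
cycle 14: CDB Add2=90; issue ADD r0<-Add2 // r0:Add2,r1:6,r2:Add3,r3:Add1
cycle 15: stall // r0:Add2,r1:6,r2:Add3,r3:Add1
cycle 16: CDB Add1=108; issue SUB r1<-Add1 // r0:Add2,r1:Add1,r2:Add3,r3:108
cycle 17: CDB Add2=12; issue MUL r0<-Mul1 // r0:Mul1,r1:Add1,r2:Add3,r3:108
cycle 18: CDB Add3=114 // r0:Mul1,r1:Add1,r2:114,r3:108
cycle 19: - // r0:Mul1,r1:Add1,r2:114,r3:108
cycle 20: - // r0:Mul1,r1:Add1,r2:114,r3:108
cycle 21: CDB Add1=-6 // r0:Mul1,r1:-6,r2:114,r3:108
cycle 22: - // r0:Mul1,r1:-6,r2:114,r3:108
cycle 23: CDB Mul1=12312 // r0:12312,r1:-6,r2:114,r3:108

STATUS = VALUE -6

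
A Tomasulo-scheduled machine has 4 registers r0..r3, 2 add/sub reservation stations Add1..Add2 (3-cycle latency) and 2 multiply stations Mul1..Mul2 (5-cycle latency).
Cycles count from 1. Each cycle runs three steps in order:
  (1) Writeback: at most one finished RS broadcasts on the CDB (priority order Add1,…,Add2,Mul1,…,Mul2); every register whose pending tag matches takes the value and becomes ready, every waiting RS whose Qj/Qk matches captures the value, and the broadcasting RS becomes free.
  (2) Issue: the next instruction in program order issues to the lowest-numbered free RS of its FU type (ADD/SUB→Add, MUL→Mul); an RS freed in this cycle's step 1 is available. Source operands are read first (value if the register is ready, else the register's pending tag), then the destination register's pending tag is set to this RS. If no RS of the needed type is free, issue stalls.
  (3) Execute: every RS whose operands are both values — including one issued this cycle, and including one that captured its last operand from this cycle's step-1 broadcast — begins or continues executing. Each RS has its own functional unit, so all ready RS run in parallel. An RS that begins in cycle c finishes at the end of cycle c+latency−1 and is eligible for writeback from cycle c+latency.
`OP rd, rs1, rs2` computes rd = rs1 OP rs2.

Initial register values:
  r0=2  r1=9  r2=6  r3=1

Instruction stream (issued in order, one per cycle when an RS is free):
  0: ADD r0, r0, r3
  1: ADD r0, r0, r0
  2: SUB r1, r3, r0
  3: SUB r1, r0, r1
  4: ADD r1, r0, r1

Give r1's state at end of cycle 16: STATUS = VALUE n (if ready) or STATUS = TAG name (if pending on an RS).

cycle 1: issue ADD r0<-Add1 // r0:Add1,r1:9,r2:6,r3:1
cycle 2: issue ADD r0<-Add2 // r0:Add2,r1:9,r2:6,r3:1
cycle 3: stall // r0:Add2,r1:9,r2:6,r3:1
cycle 4: CDB Add1=3; issue SUB r1<-Add1 // r0:Add2,r1:Add1,r2:6,r3:1
cycle 5: stall // r0:Add2,r1:Add1,r2:6,r3:1
cycle 6: stall // r0:Add2,r1:Add1,r2:6,r3:1
cycle 7: CDB Add2=6; issue SUB r1<-Add2 // r0:6,r1:Add2,r2:6,r3:1
cycle 8: stall // r0:6,r1:Add2,r2:6,r3:1
cycle 9: stall // r0:6,r1:Add2,r2:6,r3:1
cycle 10: CDB Add1=-5; issue ADD r1<-Add1 // r0:6,r1:Add1,r2:6,r3:1
cycle 11: - // r0:6,r1:Add1,r2:6,r3:1
cycle 12: - // r0:6,r1:Add1,r2:6,r3:1
cycle 13: CDB Add2=11 // r0:6,r1:Add1,r2:6,r3:1
cycle 14: - // r0:6,r1:Add1,r2:6,r3:1
cycle 15: - // r0:6,r1:Add1,r2:6,r3:1
cycle 16: CDB Add1=17 // r0:6,r1:17,r2:6,r3:1

STATUS = VALUE 17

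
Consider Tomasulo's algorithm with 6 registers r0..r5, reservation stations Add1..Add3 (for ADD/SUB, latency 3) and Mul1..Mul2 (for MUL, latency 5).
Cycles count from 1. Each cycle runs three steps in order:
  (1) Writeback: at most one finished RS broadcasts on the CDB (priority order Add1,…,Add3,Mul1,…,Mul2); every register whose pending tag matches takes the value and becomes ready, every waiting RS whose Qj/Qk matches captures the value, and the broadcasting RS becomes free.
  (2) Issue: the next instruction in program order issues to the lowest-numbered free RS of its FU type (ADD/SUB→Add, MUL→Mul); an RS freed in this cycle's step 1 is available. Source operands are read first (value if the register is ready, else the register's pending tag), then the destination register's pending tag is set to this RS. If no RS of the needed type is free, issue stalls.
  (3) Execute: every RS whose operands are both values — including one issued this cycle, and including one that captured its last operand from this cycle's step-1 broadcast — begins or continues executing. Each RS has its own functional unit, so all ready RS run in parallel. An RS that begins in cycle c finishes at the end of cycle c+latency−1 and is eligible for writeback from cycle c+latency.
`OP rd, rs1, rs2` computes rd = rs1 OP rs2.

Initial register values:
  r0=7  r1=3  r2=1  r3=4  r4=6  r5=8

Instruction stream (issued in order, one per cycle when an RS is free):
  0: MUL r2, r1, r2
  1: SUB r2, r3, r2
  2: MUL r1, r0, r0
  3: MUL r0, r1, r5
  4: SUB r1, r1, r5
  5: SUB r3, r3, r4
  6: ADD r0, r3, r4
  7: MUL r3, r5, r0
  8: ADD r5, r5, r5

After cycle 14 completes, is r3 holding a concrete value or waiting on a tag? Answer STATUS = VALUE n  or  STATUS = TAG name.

cycle 1: issue MUL r2<-Mul1 // r0:7,r1:3,r2:Mul1,r3:4,r4:6,r5:8
cycle 2: issue SUB r2<-Add1 // r0:7,r1:3,r2:Add1,r3:4,r4:6,r5:8
cycle 3: issue MUL r1<-Mul2 // r0:7,r1:Mul2,r2:Add1,r3:4,r4:6,r5:8
cycle 4: stall // r0:7,r1:Mul2,r2:Add1,r3:4,r4:6,r5:8
cycle 5: stall // r0:7,r1:Mul2,r2:Add1,r3:4,r4:6,r5:8
cycle 6: CDB Mul1=3; issue MUL r0<-Mul1 // r0:Mul1,r1:Mul2,r2:Add1,r3:4,r4:6,r5:8
cycle 7: issue SUB r1<-Add2 // r0:Mul1,r1:Add2,r2:Add1,r3:4,r4:6,r5:8
cycle 8: CDB Mul2=49; issue SUB r3<-Add3 // r0:Mul1,r1:Add2,r2:Add1,r3:Add3,r4:6,r5:8
cycle 9: CDB Add1=1; issue ADD r0<-Add1 // r0:Add1,r1:Add2,r2:1,r3:Add3,r4:6,r5:8
cycle 10: issue MUL r3<-Mul2 // r0:Add1,r1:Add2,r2:1,r3:Mul2,r4:6,r5:8
cycle 11: CDB Add2=41; issue ADD r5<-Add2 // r0:Add1,r1:41,r2:1,r3:Mul2,r4:6,r5:Add2
cycle 12: CDB Add3=-2 // r0:Add1,r1:41,r2:1,r3:Mul2,r4:6,r5:Add2
cycle 13: CDB Mul1=392 // r0:Add1,r1:41,r2:1,r3:Mul2,r4:6,r5:Add2
cycle 14: CDB Add2=16 // r0:Add1,r1:41,r2:1,r3:Mul2,r4:6,r5:16

STATUS = TAG Mul2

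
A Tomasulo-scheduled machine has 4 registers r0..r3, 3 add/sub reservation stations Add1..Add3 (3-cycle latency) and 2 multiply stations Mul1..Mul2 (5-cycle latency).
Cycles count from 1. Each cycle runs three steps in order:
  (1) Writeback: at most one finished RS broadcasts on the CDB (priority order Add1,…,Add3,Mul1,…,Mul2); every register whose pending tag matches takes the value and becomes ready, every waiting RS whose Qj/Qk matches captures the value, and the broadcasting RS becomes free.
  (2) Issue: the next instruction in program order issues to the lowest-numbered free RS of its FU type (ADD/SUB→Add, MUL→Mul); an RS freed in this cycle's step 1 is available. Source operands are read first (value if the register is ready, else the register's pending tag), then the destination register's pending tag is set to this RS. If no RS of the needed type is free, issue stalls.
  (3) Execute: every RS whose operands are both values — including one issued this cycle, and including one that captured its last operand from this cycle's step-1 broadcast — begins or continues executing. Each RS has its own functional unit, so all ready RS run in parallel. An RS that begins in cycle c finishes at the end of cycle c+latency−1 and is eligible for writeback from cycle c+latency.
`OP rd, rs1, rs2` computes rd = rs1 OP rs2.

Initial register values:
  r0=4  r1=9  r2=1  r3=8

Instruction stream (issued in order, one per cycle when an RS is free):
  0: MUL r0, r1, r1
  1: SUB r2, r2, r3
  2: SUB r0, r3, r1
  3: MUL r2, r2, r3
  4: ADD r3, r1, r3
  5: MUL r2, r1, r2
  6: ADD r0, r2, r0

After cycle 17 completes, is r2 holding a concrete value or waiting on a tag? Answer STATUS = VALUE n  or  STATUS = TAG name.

c1: issue MUL r0<-Mul1 | r0:Mul1,r1:9,r2:1,r3:8
c2: issue SUB r2<-Add1 | r0:Mul1,r1:9,r2:Add1,r3:8
c3: issue SUB r0<-Add2 | r0:Add2,r1:9,r2:Add1,r3:8
c4: issue MUL r2<-Mul2 | r0:Add2,r1:9,r2:Mul2,r3:8
c5: CDB Add1=-7; issue ADD r3<-Add1 | r0:Add2,r1:9,r2:Mul2,r3:Add1
c6: CDB Add2=-1; stall | r0:-1,r1:9,r2:Mul2,r3:Add1
c7: CDB Mul1=81; issue MUL r2<-Mul1 | r0:-1,r1:9,r2:Mul1,r3:Add1
c8: CDB Add1=17; issue ADD r0<-Add1 | r0:Add1,r1:9,r2:Mul1,r3:17
c9: - | r0:Add1,r1:9,r2:Mul1,r3:17
c10: CDB Mul2=-56 | r0:Add1,r1:9,r2:Mul1,r3:17
c11: - | r0:Add1,r1:9,r2:Mul1,r3:17
c12: - | r0:Add1,r1:9,r2:Mul1,r3:17
c13: - | r0:Add1,r1:9,r2:Mul1,r3:17
c14: - | r0:Add1,r1:9,r2:Mul1,r3:17
c15: CDB Mul1=-504 | r0:Add1,r1:9,r2:-504,r3:17
c16: - | r0:Add1,r1:9,r2:-504,r3:17
c17: - | r0:Add1,r1:9,r2:-504,r3:17

STATUS = VALUE -504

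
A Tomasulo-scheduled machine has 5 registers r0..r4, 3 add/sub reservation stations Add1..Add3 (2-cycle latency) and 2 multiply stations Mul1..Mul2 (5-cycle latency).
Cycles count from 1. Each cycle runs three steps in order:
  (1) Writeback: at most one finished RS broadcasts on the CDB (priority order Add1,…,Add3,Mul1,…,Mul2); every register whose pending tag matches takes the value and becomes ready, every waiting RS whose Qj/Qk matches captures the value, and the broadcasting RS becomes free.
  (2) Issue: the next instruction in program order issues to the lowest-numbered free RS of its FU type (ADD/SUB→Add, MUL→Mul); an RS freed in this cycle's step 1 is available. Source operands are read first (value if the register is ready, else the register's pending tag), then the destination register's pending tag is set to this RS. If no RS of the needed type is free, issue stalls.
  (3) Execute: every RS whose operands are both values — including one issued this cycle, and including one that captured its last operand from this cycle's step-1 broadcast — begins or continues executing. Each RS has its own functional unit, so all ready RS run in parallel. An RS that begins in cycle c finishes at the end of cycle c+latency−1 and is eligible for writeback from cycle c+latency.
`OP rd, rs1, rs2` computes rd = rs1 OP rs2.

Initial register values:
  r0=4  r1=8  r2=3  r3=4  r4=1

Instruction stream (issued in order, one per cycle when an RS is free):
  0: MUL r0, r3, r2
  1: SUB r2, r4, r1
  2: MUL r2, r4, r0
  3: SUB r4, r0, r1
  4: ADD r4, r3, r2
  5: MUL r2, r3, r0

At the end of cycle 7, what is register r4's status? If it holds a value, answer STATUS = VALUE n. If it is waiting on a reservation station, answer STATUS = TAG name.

  c1: issue MUL r0<-Mul1  regs: r0:Mul1,r1:8,r2:3,r3:4,r4:1
  c2: issue SUB r2<-Add1  regs: r0:Mul1,r1:8,r2:Add1,r3:4,r4:1
  c3: issue MUL r2<-Mul2  regs: r0:Mul1,r1:8,r2:Mul2,r3:4,r4:1
  c4: CDB Add1=-7; issue SUB r4<-Add1  regs: r0:Mul1,r1:8,r2:Mul2,r3:4,r4:Add1
  c5: issue ADD r4<-Add2  regs: r0:Mul1,r1:8,r2:Mul2,r3:4,r4:Add2
  c6: CDB Mul1=12; issue MUL r2<-Mul1  regs: r0:12,r1:8,r2:Mul1,r3:4,r4:Add2
  c7: -  regs: r0:12,r1:8,r2:Mul1,r3:4,r4:Add2

STATUS = TAG Add2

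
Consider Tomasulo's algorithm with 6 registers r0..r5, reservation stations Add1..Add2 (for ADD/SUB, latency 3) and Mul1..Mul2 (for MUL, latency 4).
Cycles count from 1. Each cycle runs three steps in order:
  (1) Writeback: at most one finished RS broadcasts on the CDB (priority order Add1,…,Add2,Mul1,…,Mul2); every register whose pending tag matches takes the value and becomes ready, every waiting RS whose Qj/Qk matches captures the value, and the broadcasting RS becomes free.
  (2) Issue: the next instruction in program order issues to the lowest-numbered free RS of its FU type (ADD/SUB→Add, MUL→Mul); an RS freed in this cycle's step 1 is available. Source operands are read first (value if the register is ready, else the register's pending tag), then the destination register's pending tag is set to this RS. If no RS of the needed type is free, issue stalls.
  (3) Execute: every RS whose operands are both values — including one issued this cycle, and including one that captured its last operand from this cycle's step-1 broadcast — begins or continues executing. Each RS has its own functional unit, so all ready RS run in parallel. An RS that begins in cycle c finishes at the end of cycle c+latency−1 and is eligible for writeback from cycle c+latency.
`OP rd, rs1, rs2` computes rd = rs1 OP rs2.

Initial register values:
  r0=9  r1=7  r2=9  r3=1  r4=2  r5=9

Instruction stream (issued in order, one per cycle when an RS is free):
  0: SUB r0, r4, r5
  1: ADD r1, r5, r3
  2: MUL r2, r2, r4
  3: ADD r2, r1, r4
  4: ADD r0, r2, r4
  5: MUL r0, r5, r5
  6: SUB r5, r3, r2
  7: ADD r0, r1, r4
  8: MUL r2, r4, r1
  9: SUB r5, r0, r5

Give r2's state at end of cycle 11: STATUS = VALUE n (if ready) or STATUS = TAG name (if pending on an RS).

  c1: issue SUB r0<-Add1  regs: r0:Add1,r1:7,r2:9,r3:1,r4:2,r5:9
  c2: issue ADD r1<-Add2  regs: r0:Add1,r1:Add2,r2:9,r3:1,r4:2,r5:9
  c3: issue MUL r2<-Mul1  regs: r0:Add1,r1:Add2,r2:Mul1,r3:1,r4:2,r5:9
  c4: CDB Add1=-7; issue ADD r2<-Add1  regs: r0:-7,r1:Add2,r2:Add1,r3:1,r4:2,r5:9
  c5: CDB Add2=10; issue ADD r0<-Add2  regs: r0:Add2,r1:10,r2:Add1,r3:1,r4:2,r5:9
  c6: issue MUL r0<-Mul2  regs: r0:Mul2,r1:10,r2:Add1,r3:1,r4:2,r5:9
  c7: CDB Mul1=18; stall  regs: r0:Mul2,r1:10,r2:Add1,r3:1,r4:2,r5:9
  c8: CDB Add1=12; issue SUB r5<-Add1  regs: r0:Mul2,r1:10,r2:12,r3:1,r4:2,r5:Add1
  c9: stall  regs: r0:Mul2,r1:10,r2:12,r3:1,r4:2,r5:Add1
  c10: CDB Mul2=81; stall  regs: r0:81,r1:10,r2:12,r3:1,r4:2,r5:Add1
  c11: CDB Add1=-11; issue ADD r0<-Add1  regs: r0:Add1,r1:10,r2:12,r3:1,r4:2,r5:-11

STATUS = VALUE 12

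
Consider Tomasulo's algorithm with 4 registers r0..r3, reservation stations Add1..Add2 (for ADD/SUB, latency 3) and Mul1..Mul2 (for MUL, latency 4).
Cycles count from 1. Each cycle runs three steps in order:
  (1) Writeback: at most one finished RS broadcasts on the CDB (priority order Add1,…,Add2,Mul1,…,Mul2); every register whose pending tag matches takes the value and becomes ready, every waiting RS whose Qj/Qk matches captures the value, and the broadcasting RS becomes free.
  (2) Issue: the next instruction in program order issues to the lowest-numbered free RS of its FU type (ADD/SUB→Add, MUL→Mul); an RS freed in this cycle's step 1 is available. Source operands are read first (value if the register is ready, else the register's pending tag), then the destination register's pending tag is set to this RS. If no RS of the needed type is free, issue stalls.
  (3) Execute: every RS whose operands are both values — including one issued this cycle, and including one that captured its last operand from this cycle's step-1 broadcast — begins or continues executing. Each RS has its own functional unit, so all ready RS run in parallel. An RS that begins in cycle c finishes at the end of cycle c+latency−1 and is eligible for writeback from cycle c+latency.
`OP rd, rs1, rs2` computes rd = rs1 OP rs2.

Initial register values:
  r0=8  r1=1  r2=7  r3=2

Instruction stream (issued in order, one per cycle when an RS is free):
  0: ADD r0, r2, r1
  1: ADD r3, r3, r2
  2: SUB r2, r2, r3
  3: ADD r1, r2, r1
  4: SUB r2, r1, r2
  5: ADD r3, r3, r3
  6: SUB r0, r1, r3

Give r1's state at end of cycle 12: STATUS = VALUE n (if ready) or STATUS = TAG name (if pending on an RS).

  c1: issue ADD r0<-Add1  regs: r0:Add1,r1:1,r2:7,r3:2
  c2: issue ADD r3<-Add2  regs: r0:Add1,r1:1,r2:7,r3:Add2
  c3: stall  regs: r0:Add1,r1:1,r2:7,r3:Add2
  c4: CDB Add1=8; issue SUB r2<-Add1  regs: r0:8,r1:1,r2:Add1,r3:Add2
  c5: CDB Add2=9; issue ADD r1<-Add2  regs: r0:8,r1:Add2,r2:Add1,r3:9
  c6: stall  regs: r0:8,r1:Add2,r2:Add1,r3:9
  c7: stall  regs: r0:8,r1:Add2,r2:Add1,r3:9
  c8: CDB Add1=-2; issue SUB r2<-Add1  regs: r0:8,r1:Add2,r2:Add1,r3:9
  c9: stall  regs: r0:8,r1:Add2,r2:Add1,r3:9
  c10: stall  regs: r0:8,r1:Add2,r2:Add1,r3:9
  c11: CDB Add2=-1; issue ADD r3<-Add2  regs: r0:8,r1:-1,r2:Add1,r3:Add2
  c12: stall  regs: r0:8,r1:-1,r2:Add1,r3:Add2

STATUS = VALUE -1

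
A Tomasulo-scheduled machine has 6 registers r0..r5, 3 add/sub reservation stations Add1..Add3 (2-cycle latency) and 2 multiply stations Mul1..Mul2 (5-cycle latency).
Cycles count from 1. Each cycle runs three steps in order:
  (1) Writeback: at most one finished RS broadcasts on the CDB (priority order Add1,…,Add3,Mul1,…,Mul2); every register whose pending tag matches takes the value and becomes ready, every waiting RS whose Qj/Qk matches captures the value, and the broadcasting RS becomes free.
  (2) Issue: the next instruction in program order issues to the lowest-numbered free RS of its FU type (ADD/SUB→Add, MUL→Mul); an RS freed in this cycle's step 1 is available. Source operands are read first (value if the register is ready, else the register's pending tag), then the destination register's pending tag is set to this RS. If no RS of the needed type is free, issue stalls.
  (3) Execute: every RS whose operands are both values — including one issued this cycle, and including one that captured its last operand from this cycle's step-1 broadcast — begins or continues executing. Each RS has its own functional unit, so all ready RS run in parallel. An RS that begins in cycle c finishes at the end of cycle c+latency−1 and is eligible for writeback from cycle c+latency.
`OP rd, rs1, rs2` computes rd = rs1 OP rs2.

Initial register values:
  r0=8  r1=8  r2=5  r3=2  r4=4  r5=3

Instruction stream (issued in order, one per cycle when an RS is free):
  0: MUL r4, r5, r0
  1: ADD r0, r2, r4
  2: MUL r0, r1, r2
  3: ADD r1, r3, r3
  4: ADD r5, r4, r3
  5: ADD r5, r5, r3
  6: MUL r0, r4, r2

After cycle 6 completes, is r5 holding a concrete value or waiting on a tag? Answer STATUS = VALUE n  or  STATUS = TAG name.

c1: issue MUL r4<-Mul1 | r0:8,r1:8,r2:5,r3:2,r4:Mul1,r5:3
c2: issue ADD r0<-Add1 | r0:Add1,r1:8,r2:5,r3:2,r4:Mul1,r5:3
c3: issue MUL r0<-Mul2 | r0:Mul2,r1:8,r2:5,r3:2,r4:Mul1,r5:3
c4: issue ADD r1<-Add2 | r0:Mul2,r1:Add2,r2:5,r3:2,r4:Mul1,r5:3
c5: issue ADD r5<-Add3 | r0:Mul2,r1:Add2,r2:5,r3:2,r4:Mul1,r5:Add3
c6: CDB Add2=4; issue ADD r5<-Add2 | r0:Mul2,r1:4,r2:5,r3:2,r4:Mul1,r5:Add2

STATUS = TAG Add2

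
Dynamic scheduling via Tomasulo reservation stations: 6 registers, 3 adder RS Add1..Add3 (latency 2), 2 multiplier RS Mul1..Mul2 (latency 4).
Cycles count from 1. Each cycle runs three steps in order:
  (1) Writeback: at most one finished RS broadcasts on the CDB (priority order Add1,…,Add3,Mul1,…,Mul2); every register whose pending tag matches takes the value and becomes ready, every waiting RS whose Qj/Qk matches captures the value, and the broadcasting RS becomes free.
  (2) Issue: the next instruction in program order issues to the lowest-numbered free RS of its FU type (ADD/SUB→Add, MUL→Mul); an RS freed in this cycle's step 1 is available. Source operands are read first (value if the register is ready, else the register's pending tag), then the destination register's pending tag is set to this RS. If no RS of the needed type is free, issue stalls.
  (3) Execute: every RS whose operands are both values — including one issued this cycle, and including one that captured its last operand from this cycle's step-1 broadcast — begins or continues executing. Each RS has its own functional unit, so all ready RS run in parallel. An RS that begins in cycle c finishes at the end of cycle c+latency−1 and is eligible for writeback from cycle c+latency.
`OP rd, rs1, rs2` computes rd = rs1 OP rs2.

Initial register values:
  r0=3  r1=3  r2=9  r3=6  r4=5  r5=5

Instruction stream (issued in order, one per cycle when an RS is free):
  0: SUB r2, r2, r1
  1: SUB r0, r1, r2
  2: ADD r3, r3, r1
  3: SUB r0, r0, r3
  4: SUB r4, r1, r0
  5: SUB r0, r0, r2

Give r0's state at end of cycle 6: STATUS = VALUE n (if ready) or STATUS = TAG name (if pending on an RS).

STATUS = TAG Add2

  c1: issue SUB r2<-Add1  regs: r0:3,r1:3,r2:Add1,r3:6,r4:5,r5:5
  c2: issue SUB r0<-Add2  regs: r0:Add2,r1:3,r2:Add1,r3:6,r4:5,r5:5
  c3: CDB Add1=6; issue ADD r3<-Add1  regs: r0:Add2,r1:3,r2:6,r3:Add1,r4:5,r5:5
  c4: issue SUB r0<-Add3  regs: r0:Add3,r1:3,r2:6,r3:Add1,r4:5,r5:5
  c5: CDB Add1=9; issue SUB r4<-Add1  regs: r0:Add3,r1:3,r2:6,r3:9,r4:Add1,r5:5
  c6: CDB Add2=-3; issue SUB r0<-Add2  regs: r0:Add2,r1:3,r2:6,r3:9,r4:Add1,r5:5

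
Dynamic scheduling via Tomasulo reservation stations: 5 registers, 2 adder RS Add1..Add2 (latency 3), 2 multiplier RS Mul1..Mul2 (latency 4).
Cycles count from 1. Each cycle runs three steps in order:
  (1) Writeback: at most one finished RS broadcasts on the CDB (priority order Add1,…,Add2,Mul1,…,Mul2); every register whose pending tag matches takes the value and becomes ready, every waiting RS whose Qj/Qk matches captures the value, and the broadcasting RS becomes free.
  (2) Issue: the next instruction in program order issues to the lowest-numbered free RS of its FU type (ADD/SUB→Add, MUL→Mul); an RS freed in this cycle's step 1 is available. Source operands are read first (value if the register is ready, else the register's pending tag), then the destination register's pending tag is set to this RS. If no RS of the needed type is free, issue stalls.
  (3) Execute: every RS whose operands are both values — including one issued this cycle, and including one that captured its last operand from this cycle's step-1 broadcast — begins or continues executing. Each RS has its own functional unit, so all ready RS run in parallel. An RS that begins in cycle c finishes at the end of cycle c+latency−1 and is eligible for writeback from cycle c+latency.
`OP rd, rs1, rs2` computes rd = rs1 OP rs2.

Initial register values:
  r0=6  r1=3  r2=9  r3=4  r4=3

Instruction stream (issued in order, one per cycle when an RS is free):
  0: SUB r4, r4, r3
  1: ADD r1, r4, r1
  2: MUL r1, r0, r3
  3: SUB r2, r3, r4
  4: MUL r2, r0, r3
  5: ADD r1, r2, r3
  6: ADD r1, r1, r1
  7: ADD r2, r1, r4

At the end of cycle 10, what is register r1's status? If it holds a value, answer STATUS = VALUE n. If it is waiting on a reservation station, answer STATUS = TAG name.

cycle 1: issue SUB r4<-Add1 // r0:6,r1:3,r2:9,r3:4,r4:Add1
cycle 2: issue ADD r1<-Add2 // r0:6,r1:Add2,r2:9,r3:4,r4:Add1
cycle 3: issue MUL r1<-Mul1 // r0:6,r1:Mul1,r2:9,r3:4,r4:Add1
cycle 4: CDB Add1=-1; issue SUB r2<-Add1 // r0:6,r1:Mul1,r2:Add1,r3:4,r4:-1
cycle 5: issue MUL r2<-Mul2 // r0:6,r1:Mul1,r2:Mul2,r3:4,r4:-1
cycle 6: stall // r0:6,r1:Mul1,r2:Mul2,r3:4,r4:-1
cycle 7: CDB Add1=5; issue ADD r1<-Add1 // r0:6,r1:Add1,r2:Mul2,r3:4,r4:-1
cycle 8: CDB Add2=2; issue ADD r1<-Add2 // r0:6,r1:Add2,r2:Mul2,r3:4,r4:-1
cycle 9: CDB Mul1=24; stall // r0:6,r1:Add2,r2:Mul2,r3:4,r4:-1
cycle 10: CDB Mul2=24; stall // r0:6,r1:Add2,r2:24,r3:4,r4:-1

STATUS = TAG Add2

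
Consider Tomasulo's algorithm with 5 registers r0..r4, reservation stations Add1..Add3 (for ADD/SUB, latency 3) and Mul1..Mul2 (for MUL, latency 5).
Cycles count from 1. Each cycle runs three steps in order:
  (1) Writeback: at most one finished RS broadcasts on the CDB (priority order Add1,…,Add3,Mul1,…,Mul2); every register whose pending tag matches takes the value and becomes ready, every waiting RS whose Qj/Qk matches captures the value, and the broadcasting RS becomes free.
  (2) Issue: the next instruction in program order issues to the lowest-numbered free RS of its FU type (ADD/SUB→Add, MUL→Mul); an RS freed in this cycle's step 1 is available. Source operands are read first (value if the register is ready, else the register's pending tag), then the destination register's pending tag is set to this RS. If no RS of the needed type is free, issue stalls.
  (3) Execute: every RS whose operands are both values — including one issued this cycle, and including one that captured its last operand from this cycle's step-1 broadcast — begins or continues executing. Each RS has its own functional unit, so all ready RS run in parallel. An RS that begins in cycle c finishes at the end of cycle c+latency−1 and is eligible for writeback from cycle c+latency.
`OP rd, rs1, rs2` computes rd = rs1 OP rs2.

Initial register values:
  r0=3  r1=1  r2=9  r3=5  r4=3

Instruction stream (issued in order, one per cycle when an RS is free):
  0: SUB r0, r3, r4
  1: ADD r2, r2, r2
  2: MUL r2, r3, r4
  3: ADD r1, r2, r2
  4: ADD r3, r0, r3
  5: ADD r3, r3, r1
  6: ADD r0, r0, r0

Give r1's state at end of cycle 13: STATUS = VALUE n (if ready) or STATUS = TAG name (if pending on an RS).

cycle 1: issue SUB r0<-Add1 // r0:Add1,r1:1,r2:9,r3:5,r4:3
cycle 2: issue ADD r2<-Add2 // r0:Add1,r1:1,r2:Add2,r3:5,r4:3
cycle 3: issue MUL r2<-Mul1 // r0:Add1,r1:1,r2:Mul1,r3:5,r4:3
cycle 4: CDB Add1=2; issue ADD r1<-Add1 // r0:2,r1:Add1,r2:Mul1,r3:5,r4:3
cycle 5: CDB Add2=18; issue ADD r3<-Add2 // r0:2,r1:Add1,r2:Mul1,r3:Add2,r4:3
cycle 6: issue ADD r3<-Add3 // r0:2,r1:Add1,r2:Mul1,r3:Add3,r4:3
cycle 7: stall // r0:2,r1:Add1,r2:Mul1,r3:Add3,r4:3
cycle 8: CDB Add2=7; issue ADD r0<-Add2 // r0:Add2,r1:Add1,r2:Mul1,r3:Add3,r4:3
cycle 9: CDB Mul1=15 // r0:Add2,r1:Add1,r2:15,r3:Add3,r4:3
cycle 10: - // r0:Add2,r1:Add1,r2:15,r3:Add3,r4:3
cycle 11: CDB Add2=4 // r0:4,r1:Add1,r2:15,r3:Add3,r4:3
cycle 12: CDB Add1=30 // r0:4,r1:30,r2:15,r3:Add3,r4:3
cycle 13: - // r0:4,r1:30,r2:15,r3:Add3,r4:3

STATUS = VALUE 30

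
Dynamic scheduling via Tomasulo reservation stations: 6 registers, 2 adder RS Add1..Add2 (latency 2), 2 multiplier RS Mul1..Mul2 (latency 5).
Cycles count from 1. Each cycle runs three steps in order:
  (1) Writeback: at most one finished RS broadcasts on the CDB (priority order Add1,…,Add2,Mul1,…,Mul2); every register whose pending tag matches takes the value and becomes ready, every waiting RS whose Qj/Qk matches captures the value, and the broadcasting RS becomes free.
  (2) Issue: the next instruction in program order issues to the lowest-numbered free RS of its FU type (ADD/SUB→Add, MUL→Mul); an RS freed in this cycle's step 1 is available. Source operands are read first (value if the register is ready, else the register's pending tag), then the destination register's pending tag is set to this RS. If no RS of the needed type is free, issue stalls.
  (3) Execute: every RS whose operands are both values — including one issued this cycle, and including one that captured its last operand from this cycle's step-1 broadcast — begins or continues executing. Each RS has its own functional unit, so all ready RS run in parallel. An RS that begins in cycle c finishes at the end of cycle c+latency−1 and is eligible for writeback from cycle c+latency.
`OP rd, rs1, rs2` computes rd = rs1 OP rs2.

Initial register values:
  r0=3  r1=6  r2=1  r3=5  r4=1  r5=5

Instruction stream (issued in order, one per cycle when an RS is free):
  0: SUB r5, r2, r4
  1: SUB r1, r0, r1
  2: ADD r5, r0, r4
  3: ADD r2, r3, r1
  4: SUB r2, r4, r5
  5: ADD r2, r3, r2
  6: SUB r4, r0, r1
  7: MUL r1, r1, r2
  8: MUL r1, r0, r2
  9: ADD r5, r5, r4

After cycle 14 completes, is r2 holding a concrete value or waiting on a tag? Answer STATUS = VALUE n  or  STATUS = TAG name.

  c1: issue SUB r5<-Add1  regs: r0:3,r1:6,r2:1,r3:5,r4:1,r5:Add1
  c2: issue SUB r1<-Add2  regs: r0:3,r1:Add2,r2:1,r3:5,r4:1,r5:Add1
  c3: CDB Add1=0; issue ADD r5<-Add1  regs: r0:3,r1:Add2,r2:1,r3:5,r4:1,r5:Add1
  c4: CDB Add2=-3; issue ADD r2<-Add2  regs: r0:3,r1:-3,r2:Add2,r3:5,r4:1,r5:Add1
  c5: CDB Add1=4; issue SUB r2<-Add1  regs: r0:3,r1:-3,r2:Add1,r3:5,r4:1,r5:4
  c6: CDB Add2=2; issue ADD r2<-Add2  regs: r0:3,r1:-3,r2:Add2,r3:5,r4:1,r5:4
  c7: CDB Add1=-3; issue SUB r4<-Add1  regs: r0:3,r1:-3,r2:Add2,r3:5,r4:Add1,r5:4
  c8: issue MUL r1<-Mul1  regs: r0:3,r1:Mul1,r2:Add2,r3:5,r4:Add1,r5:4
  c9: CDB Add1=6; issue MUL r1<-Mul2  regs: r0:3,r1:Mul2,r2:Add2,r3:5,r4:6,r5:4
  c10: CDB Add2=2; issue ADD r5<-Add1  regs: r0:3,r1:Mul2,r2:2,r3:5,r4:6,r5:Add1
  c11: -  regs: r0:3,r1:Mul2,r2:2,r3:5,r4:6,r5:Add1
  c12: CDB Add1=10  regs: r0:3,r1:Mul2,r2:2,r3:5,r4:6,r5:10
  c13: -  regs: r0:3,r1:Mul2,r2:2,r3:5,r4:6,r5:10
  c14: -  regs: r0:3,r1:Mul2,r2:2,r3:5,r4:6,r5:10

STATUS = VALUE 2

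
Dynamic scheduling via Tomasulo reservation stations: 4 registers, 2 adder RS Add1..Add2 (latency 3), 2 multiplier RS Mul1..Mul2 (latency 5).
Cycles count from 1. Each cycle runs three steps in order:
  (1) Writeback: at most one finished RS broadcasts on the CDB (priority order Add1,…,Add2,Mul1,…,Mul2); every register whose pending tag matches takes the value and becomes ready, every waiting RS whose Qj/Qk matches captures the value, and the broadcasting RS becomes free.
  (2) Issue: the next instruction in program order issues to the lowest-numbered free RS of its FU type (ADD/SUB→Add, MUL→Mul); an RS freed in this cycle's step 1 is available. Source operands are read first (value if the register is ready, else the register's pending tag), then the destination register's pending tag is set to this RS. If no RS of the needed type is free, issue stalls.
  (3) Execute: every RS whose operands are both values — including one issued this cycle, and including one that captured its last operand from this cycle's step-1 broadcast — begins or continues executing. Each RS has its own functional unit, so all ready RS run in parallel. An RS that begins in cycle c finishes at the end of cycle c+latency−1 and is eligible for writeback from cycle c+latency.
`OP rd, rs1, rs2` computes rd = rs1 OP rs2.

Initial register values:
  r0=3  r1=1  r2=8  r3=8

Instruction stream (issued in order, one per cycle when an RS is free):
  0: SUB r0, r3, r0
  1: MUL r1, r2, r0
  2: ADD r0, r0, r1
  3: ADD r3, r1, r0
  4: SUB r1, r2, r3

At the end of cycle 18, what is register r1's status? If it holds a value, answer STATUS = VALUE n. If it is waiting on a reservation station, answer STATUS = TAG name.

  c1: issue SUB r0<-Add1  regs: r0:Add1,r1:1,r2:8,r3:8
  c2: issue MUL r1<-Mul1  regs: r0:Add1,r1:Mul1,r2:8,r3:8
  c3: issue ADD r0<-Add2  regs: r0:Add2,r1:Mul1,r2:8,r3:8
  c4: CDB Add1=5; issue ADD r3<-Add1  regs: r0:Add2,r1:Mul1,r2:8,r3:Add1
  c5: stall  regs: r0:Add2,r1:Mul1,r2:8,r3:Add1
  c6: stall  regs: r0:Add2,r1:Mul1,r2:8,r3:Add1
  c7: stall  regs: r0:Add2,r1:Mul1,r2:8,r3:Add1
  c8: stall  regs: r0:Add2,r1:Mul1,r2:8,r3:Add1
  c9: CDB Mul1=40; stall  regs: r0:Add2,r1:40,r2:8,r3:Add1
  c10: stall  regs: r0:Add2,r1:40,r2:8,r3:Add1
  c11: stall  regs: r0:Add2,r1:40,r2:8,r3:Add1
  c12: CDB Add2=45; issue SUB r1<-Add2  regs: r0:45,r1:Add2,r2:8,r3:Add1
  c13: -  regs: r0:45,r1:Add2,r2:8,r3:Add1
  c14: -  regs: r0:45,r1:Add2,r2:8,r3:Add1
  c15: CDB Add1=85  regs: r0:45,r1:Add2,r2:8,r3:85
  c16: -  regs: r0:45,r1:Add2,r2:8,r3:85
  c17: -  regs: r0:45,r1:Add2,r2:8,r3:85
  c18: CDB Add2=-77  regs: r0:45,r1:-77,r2:8,r3:85

STATUS = VALUE -77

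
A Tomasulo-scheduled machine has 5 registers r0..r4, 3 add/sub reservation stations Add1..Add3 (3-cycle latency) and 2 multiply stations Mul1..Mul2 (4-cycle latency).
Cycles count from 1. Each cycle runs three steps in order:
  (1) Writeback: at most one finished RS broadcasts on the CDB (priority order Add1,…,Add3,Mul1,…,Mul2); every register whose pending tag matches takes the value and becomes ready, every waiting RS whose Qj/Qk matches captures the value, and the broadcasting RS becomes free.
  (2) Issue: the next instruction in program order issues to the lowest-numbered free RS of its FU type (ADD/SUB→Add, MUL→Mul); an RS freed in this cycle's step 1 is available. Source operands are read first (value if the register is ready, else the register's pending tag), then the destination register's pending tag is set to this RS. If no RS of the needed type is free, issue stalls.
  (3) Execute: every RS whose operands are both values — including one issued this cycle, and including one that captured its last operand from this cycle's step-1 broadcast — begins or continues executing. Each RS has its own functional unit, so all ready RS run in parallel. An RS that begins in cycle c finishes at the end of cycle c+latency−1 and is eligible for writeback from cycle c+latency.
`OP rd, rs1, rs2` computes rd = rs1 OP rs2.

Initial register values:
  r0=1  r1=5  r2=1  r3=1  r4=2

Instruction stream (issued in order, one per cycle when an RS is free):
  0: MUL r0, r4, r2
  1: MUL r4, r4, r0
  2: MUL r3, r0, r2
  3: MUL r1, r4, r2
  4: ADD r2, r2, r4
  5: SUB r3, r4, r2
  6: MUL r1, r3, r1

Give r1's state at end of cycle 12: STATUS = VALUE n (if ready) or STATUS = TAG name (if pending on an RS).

cycle 1: issue MUL r0<-Mul1 // r0:Mul1,r1:5,r2:1,r3:1,r4:2
cycle 2: issue MUL r4<-Mul2 // r0:Mul1,r1:5,r2:1,r3:1,r4:Mul2
cycle 3: stall // r0:Mul1,r1:5,r2:1,r3:1,r4:Mul2
cycle 4: stall // r0:Mul1,r1:5,r2:1,r3:1,r4:Mul2
cycle 5: CDB Mul1=2; issue MUL r3<-Mul1 // r0:2,r1:5,r2:1,r3:Mul1,r4:Mul2
cycle 6: stall // r0:2,r1:5,r2:1,r3:Mul1,r4:Mul2
cycle 7: stall // r0:2,r1:5,r2:1,r3:Mul1,r4:Mul2
cycle 8: stall // r0:2,r1:5,r2:1,r3:Mul1,r4:Mul2
cycle 9: CDB Mul1=2; issue MUL r1<-Mul1 // r0:2,r1:Mul1,r2:1,r3:2,r4:Mul2
cycle 10: CDB Mul2=4; issue ADD r2<-Add1 // r0:2,r1:Mul1,r2:Add1,r3:2,r4:4
cycle 11: issue SUB r3<-Add2 // r0:2,r1:Mul1,r2:Add1,r3:Add2,r4:4
cycle 12: issue MUL r1<-Mul2 // r0:2,r1:Mul2,r2:Add1,r3:Add2,r4:4

STATUS = TAG Mul2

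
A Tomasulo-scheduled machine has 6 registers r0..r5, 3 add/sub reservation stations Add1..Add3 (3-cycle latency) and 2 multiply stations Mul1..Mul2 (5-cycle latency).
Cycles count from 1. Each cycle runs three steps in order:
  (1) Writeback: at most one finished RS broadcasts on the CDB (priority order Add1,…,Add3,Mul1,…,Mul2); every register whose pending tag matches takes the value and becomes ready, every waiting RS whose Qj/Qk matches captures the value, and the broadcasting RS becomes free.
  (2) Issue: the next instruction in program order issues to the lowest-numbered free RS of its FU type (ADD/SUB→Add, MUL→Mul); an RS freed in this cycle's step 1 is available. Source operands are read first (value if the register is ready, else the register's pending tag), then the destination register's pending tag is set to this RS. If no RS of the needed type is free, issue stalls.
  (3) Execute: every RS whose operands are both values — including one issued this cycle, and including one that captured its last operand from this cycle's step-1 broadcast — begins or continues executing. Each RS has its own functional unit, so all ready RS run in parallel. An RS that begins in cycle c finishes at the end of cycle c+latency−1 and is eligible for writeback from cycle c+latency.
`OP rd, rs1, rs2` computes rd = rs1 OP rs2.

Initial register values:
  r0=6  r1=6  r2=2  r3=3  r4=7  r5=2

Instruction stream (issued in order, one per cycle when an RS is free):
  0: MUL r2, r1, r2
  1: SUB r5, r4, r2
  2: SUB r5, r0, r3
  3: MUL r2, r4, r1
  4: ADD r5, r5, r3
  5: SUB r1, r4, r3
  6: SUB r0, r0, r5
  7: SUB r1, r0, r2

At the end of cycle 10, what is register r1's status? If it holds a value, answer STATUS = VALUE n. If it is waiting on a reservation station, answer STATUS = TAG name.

  c1: issue MUL r2<-Mul1  regs: r0:6,r1:6,r2:Mul1,r3:3,r4:7,r5:2
  c2: issue SUB r5<-Add1  regs: r0:6,r1:6,r2:Mul1,r3:3,r4:7,r5:Add1
  c3: issue SUB r5<-Add2  regs: r0:6,r1:6,r2:Mul1,r3:3,r4:7,r5:Add2
  c4: issue MUL r2<-Mul2  regs: r0:6,r1:6,r2:Mul2,r3:3,r4:7,r5:Add2
  c5: issue ADD r5<-Add3  regs: r0:6,r1:6,r2:Mul2,r3:3,r4:7,r5:Add3
  c6: CDB Add2=3; issue SUB r1<-Add2  regs: r0:6,r1:Add2,r2:Mul2,r3:3,r4:7,r5:Add3
  c7: CDB Mul1=12; stall  regs: r0:6,r1:Add2,r2:Mul2,r3:3,r4:7,r5:Add3
  c8: stall  regs: r0:6,r1:Add2,r2:Mul2,r3:3,r4:7,r5:Add3
  c9: CDB Add2=4; issue SUB r0<-Add2  regs: r0:Add2,r1:4,r2:Mul2,r3:3,r4:7,r5:Add3
  c10: CDB Add1=-5; issue SUB r1<-Add1  regs: r0:Add2,r1:Add1,r2:Mul2,r3:3,r4:7,r5:Add3

STATUS = TAG Add1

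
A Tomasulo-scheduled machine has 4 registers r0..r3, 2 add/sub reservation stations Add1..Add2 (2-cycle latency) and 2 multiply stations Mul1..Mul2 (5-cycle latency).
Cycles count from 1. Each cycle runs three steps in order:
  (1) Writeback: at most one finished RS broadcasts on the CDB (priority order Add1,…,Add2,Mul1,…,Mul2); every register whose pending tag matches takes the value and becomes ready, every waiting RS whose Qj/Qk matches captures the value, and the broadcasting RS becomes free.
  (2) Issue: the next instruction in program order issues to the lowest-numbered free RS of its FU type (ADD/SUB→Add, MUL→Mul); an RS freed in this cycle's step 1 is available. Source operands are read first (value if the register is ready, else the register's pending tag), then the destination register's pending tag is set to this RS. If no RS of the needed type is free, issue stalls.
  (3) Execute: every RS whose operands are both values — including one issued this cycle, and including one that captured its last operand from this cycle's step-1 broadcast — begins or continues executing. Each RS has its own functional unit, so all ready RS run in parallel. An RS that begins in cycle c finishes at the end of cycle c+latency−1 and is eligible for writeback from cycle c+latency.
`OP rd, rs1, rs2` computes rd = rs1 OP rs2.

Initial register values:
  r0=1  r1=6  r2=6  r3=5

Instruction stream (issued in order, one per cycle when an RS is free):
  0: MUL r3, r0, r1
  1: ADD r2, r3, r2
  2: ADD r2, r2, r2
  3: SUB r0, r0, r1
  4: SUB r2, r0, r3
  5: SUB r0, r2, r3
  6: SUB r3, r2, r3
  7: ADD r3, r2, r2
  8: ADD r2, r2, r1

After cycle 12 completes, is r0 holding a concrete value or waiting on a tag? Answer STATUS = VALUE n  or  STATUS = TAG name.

  c1: issue MUL r3<-Mul1  regs: r0:1,r1:6,r2:6,r3:Mul1
  c2: issue ADD r2<-Add1  regs: r0:1,r1:6,r2:Add1,r3:Mul1
  c3: issue ADD r2<-Add2  regs: r0:1,r1:6,r2:Add2,r3:Mul1
  c4: stall  regs: r0:1,r1:6,r2:Add2,r3:Mul1
  c5: stall  regs: r0:1,r1:6,r2:Add2,r3:Mul1
  c6: CDB Mul1=6; stall  regs: r0:1,r1:6,r2:Add2,r3:6
  c7: stall  regs: r0:1,r1:6,r2:Add2,r3:6
  c8: CDB Add1=12; issue SUB r0<-Add1  regs: r0:Add1,r1:6,r2:Add2,r3:6
  c9: stall  regs: r0:Add1,r1:6,r2:Add2,r3:6
  c10: CDB Add1=-5; issue SUB r2<-Add1  regs: r0:-5,r1:6,r2:Add1,r3:6
  c11: CDB Add2=24; issue SUB r0<-Add2  regs: r0:Add2,r1:6,r2:Add1,r3:6
  c12: CDB Add1=-11; issue SUB r3<-Add1  regs: r0:Add2,r1:6,r2:-11,r3:Add1

STATUS = TAG Add2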